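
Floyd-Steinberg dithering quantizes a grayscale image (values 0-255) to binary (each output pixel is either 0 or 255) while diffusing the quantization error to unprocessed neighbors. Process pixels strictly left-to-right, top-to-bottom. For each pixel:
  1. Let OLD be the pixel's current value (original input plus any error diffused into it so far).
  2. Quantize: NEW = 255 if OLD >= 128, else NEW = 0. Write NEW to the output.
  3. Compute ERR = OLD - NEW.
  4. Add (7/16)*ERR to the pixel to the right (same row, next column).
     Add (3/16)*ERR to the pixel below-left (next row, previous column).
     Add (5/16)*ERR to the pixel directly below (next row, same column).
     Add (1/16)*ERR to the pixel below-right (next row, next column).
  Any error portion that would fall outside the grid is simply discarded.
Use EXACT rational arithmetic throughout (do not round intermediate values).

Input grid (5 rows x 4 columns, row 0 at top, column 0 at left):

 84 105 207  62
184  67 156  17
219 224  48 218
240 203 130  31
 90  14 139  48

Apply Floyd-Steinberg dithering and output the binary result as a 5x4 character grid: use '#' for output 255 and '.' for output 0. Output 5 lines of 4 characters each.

Answer: .##.
#...
##.#
##..
..#.

Derivation:
(0,0): OLD=84 → NEW=0, ERR=84
(0,1): OLD=567/4 → NEW=255, ERR=-453/4
(0,2): OLD=10077/64 → NEW=255, ERR=-6243/64
(0,3): OLD=19787/1024 → NEW=0, ERR=19787/1024
(1,0): OLD=12097/64 → NEW=255, ERR=-4223/64
(1,1): OLD=-5273/512 → NEW=0, ERR=-5273/512
(1,2): OLD=1926035/16384 → NEW=0, ERR=1926035/16384
(1,3): OLD=17923445/262144 → NEW=0, ERR=17923445/262144
(2,0): OLD=1609309/8192 → NEW=255, ERR=-479651/8192
(2,1): OLD=55858479/262144 → NEW=255, ERR=-10988241/262144
(2,2): OLD=41195283/524288 → NEW=0, ERR=41195283/524288
(2,3): OLD=2357951095/8388608 → NEW=255, ERR=218856055/8388608
(3,0): OLD=896924077/4194304 → NEW=255, ERR=-172623443/4194304
(3,1): OLD=12278781491/67108864 → NEW=255, ERR=-4833978829/67108864
(3,2): OLD=134553122061/1073741824 → NEW=0, ERR=134553122061/1073741824
(3,3): OLD=1698883613915/17179869184 → NEW=0, ERR=1698883613915/17179869184
(4,0): OLD=68324952233/1073741824 → NEW=0, ERR=68324952233/1073741824
(4,1): OLD=345771146331/8589934592 → NEW=0, ERR=345771146331/8589934592
(4,2): OLD=57672227140251/274877906944 → NEW=255, ERR=-12421639130469/274877906944
(4,3): OLD=294511046980525/4398046511104 → NEW=0, ERR=294511046980525/4398046511104
Row 0: .##.
Row 1: #...
Row 2: ##.#
Row 3: ##..
Row 4: ..#.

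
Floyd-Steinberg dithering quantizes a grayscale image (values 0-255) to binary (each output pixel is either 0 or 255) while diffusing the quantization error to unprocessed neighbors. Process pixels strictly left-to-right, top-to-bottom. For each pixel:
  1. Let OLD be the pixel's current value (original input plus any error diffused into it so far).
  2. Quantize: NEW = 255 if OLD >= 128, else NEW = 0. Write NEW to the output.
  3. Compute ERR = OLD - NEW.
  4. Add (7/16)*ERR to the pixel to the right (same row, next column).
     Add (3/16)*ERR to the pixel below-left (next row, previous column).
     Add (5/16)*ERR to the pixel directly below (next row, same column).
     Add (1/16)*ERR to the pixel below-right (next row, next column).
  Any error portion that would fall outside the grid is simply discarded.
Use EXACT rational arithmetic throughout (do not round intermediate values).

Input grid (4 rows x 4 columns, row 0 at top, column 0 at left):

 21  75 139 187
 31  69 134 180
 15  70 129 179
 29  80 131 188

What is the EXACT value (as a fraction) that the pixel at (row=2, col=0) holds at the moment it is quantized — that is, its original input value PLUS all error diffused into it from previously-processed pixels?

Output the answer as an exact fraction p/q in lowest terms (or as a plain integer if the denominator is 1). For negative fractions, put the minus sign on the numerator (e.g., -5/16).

(0,0): OLD=21 → NEW=0, ERR=21
(0,1): OLD=1347/16 → NEW=0, ERR=1347/16
(0,2): OLD=45013/256 → NEW=255, ERR=-20267/256
(0,3): OLD=624083/4096 → NEW=255, ERR=-420397/4096
(1,0): OLD=13657/256 → NEW=0, ERR=13657/256
(1,1): OLD=215279/2048 → NEW=0, ERR=215279/2048
(1,2): OLD=9258011/65536 → NEW=255, ERR=-7453669/65536
(1,3): OLD=97747885/1048576 → NEW=0, ERR=97747885/1048576
(2,0): OLD=1683637/32768 → NEW=0, ERR=1683637/32768
Target (2,0): original=15, with diffused error = 1683637/32768

Answer: 1683637/32768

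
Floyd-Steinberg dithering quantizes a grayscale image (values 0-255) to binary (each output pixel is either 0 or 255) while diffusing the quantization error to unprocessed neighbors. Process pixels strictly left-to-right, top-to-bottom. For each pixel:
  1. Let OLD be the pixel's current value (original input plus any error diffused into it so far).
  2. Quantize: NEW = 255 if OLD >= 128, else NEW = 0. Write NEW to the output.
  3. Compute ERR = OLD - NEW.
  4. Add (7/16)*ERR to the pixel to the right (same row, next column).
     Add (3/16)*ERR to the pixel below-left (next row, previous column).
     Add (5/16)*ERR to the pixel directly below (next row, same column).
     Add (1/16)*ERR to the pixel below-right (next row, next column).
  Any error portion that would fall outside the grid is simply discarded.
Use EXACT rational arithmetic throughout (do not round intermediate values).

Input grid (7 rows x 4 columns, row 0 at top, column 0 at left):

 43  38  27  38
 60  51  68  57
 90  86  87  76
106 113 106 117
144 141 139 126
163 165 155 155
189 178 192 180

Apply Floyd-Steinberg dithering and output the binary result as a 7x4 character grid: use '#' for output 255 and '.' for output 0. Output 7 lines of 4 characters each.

(0,0): OLD=43 → NEW=0, ERR=43
(0,1): OLD=909/16 → NEW=0, ERR=909/16
(0,2): OLD=13275/256 → NEW=0, ERR=13275/256
(0,3): OLD=248573/4096 → NEW=0, ERR=248573/4096
(1,0): OLD=21527/256 → NEW=0, ERR=21527/256
(1,1): OLD=241569/2048 → NEW=0, ERR=241569/2048
(1,2): OLD=9878837/65536 → NEW=255, ERR=-6832843/65536
(1,3): OLD=35223171/1048576 → NEW=0, ERR=35223171/1048576
(2,0): OLD=4534907/32768 → NEW=255, ERR=-3820933/32768
(2,1): OLD=60347897/1048576 → NEW=0, ERR=60347897/1048576
(2,2): OLD=195597309/2097152 → NEW=0, ERR=195597309/2097152
(2,3): OLD=4052898729/33554432 → NEW=0, ERR=4052898729/33554432
(3,0): OLD=1348079307/16777216 → NEW=0, ERR=1348079307/16777216
(3,1): OLD=47335611157/268435456 → NEW=255, ERR=-21115430123/268435456
(3,2): OLD=545359431403/4294967296 → NEW=0, ERR=545359431403/4294967296
(3,3): OLD=14852133273325/68719476736 → NEW=255, ERR=-2671333294355/68719476736
(4,0): OLD=662975344815/4294967296 → NEW=255, ERR=-432241315665/4294967296
(4,1): OLD=3477854598541/34359738368 → NEW=0, ERR=3477854598541/34359738368
(4,2): OLD=231731285158125/1099511627776 → NEW=255, ERR=-48644179924755/1099511627776
(4,3): OLD=1802011533013899/17592186044416 → NEW=0, ERR=1802011533013899/17592186044416
(5,0): OLD=82754108832767/549755813888 → NEW=255, ERR=-57433623708673/549755813888
(5,1): OLD=2398510384589273/17592186044416 → NEW=255, ERR=-2087497056736807/17592186044416
(5,2): OLD=1009728242265885/8796093022208 → NEW=0, ERR=1009728242265885/8796093022208
(5,3): OLD=65996567568147485/281474976710656 → NEW=255, ERR=-5779551493069795/281474976710656
(6,0): OLD=37746899634715883/281474976710656 → NEW=255, ERR=-34029219426501397/281474976710656
(6,1): OLD=463964329066178333/4503599627370496 → NEW=0, ERR=463964329066178333/4503599627370496
(6,2): OLD=18855894940754104891/72057594037927936 → NEW=255, ERR=481208461082481211/72057594037927936
(6,3): OLD=211768197906322616477/1152921504606846976 → NEW=255, ERR=-82226785768423362403/1152921504606846976
Row 0: ....
Row 1: ..#.
Row 2: #...
Row 3: .#.#
Row 4: #.#.
Row 5: ##.#
Row 6: #.##

Answer: ....
..#.
#...
.#.#
#.#.
##.#
#.##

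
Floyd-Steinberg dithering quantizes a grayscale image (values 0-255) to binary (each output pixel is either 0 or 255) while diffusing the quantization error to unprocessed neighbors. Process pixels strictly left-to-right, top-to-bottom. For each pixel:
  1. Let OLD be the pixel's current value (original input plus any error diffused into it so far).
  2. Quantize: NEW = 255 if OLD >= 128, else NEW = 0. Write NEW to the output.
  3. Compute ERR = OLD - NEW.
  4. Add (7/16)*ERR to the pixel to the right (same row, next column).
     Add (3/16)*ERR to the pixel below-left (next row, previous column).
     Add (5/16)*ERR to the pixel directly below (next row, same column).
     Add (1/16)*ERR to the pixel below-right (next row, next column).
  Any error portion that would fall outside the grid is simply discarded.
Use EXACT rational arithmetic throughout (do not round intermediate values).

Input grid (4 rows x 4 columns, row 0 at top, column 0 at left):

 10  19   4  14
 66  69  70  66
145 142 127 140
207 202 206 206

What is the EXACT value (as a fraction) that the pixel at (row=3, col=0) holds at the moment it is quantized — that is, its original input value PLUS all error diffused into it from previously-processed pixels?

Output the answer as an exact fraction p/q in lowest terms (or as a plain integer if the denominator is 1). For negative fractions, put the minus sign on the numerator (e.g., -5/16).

Answer: 1364908205/8388608

Derivation:
(0,0): OLD=10 → NEW=0, ERR=10
(0,1): OLD=187/8 → NEW=0, ERR=187/8
(0,2): OLD=1821/128 → NEW=0, ERR=1821/128
(0,3): OLD=41419/2048 → NEW=0, ERR=41419/2048
(1,0): OLD=9409/128 → NEW=0, ERR=9409/128
(1,1): OLD=114439/1024 → NEW=0, ERR=114439/1024
(1,2): OLD=4213715/32768 → NEW=255, ERR=-4142125/32768
(1,3): OLD=9387829/524288 → NEW=0, ERR=9387829/524288
(2,0): OLD=3095357/16384 → NEW=255, ERR=-1082563/16384
(2,1): OLD=67585583/524288 → NEW=255, ERR=-66107857/524288
(2,2): OLD=44748059/1048576 → NEW=0, ERR=44748059/1048576
(2,3): OLD=2623376943/16777216 → NEW=255, ERR=-1654813137/16777216
(3,0): OLD=1364908205/8388608 → NEW=255, ERR=-774186835/8388608
Target (3,0): original=207, with diffused error = 1364908205/8388608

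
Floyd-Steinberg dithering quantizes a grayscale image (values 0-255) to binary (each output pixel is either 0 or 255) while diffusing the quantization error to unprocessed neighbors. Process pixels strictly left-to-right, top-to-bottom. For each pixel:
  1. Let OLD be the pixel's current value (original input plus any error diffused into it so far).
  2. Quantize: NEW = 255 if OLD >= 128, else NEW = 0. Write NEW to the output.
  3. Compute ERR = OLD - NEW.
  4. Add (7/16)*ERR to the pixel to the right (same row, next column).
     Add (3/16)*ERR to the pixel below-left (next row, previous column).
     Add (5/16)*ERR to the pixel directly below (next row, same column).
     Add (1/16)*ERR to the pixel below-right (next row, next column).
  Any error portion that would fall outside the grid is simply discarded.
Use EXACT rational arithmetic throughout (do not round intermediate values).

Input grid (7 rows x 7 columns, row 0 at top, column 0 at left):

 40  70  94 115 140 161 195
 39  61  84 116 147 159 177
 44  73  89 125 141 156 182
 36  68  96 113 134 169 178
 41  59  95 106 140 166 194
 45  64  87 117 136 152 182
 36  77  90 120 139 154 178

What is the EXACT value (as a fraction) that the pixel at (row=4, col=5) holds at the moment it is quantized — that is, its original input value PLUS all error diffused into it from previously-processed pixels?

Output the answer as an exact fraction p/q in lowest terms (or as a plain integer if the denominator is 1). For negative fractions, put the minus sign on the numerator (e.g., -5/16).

Answer: 30280339213633125/140737488355328

Derivation:
(0,0): OLD=40 → NEW=0, ERR=40
(0,1): OLD=175/2 → NEW=0, ERR=175/2
(0,2): OLD=4233/32 → NEW=255, ERR=-3927/32
(0,3): OLD=31391/512 → NEW=0, ERR=31391/512
(0,4): OLD=1366617/8192 → NEW=255, ERR=-722343/8192
(0,5): OLD=16046191/131072 → NEW=0, ERR=16046191/131072
(0,6): OLD=521267977/2097152 → NEW=255, ERR=-13505783/2097152
(1,0): OLD=2173/32 → NEW=0, ERR=2173/32
(1,1): OLD=24971/256 → NEW=0, ERR=24971/256
(1,2): OLD=862535/8192 → NEW=0, ERR=862535/8192
(1,3): OLD=5145259/32768 → NEW=255, ERR=-3210581/32768
(1,4): OLD=216772305/2097152 → NEW=0, ERR=216772305/2097152
(1,5): OLD=3955409473/16777216 → NEW=255, ERR=-322780607/16777216
(1,6): OLD=46767292591/268435456 → NEW=255, ERR=-21683748689/268435456
(2,0): OLD=342057/4096 → NEW=0, ERR=342057/4096
(2,1): OLD=21496307/131072 → NEW=255, ERR=-11927053/131072
(2,2): OLD=146418137/2097152 → NEW=0, ERR=146418137/2097152
(2,3): OLD=2531485457/16777216 → NEW=255, ERR=-1746704623/16777216
(2,4): OLD=15840599921/134217728 → NEW=0, ERR=15840599921/134217728
(2,5): OLD=828656457483/4294967296 → NEW=255, ERR=-266560202997/4294967296
(2,6): OLD=8823691614461/68719476736 → NEW=255, ERR=-8699774953219/68719476736
(3,0): OLD=94445433/2097152 → NEW=0, ERR=94445433/2097152
(3,1): OLD=1301521381/16777216 → NEW=0, ERR=1301521381/16777216
(3,2): OLD=16985201135/134217728 → NEW=0, ERR=16985201135/134217728
(3,3): OLD=87146608945/536870912 → NEW=255, ERR=-49755473615/536870912
(3,4): OLD=7709762355065/68719476736 → NEW=0, ERR=7709762355065/68719476736
(3,5): OLD=100236023819867/549755813888 → NEW=255, ERR=-39951708721573/549755813888
(3,6): OLD=903931892789637/8796093022208 → NEW=0, ERR=903931892789637/8796093022208
(4,0): OLD=18688235159/268435456 → NEW=0, ERR=18688235159/268435456
(4,1): OLD=602342649291/4294967296 → NEW=255, ERR=-492874011189/4294967296
(4,2): OLD=4934922499973/68719476736 → NEW=0, ERR=4934922499973/68719476736
(4,3): OLD=75537448488391/549755813888 → NEW=255, ERR=-64650284053049/549755813888
(4,4): OLD=458243398896949/4398046511104 → NEW=0, ERR=458243398896949/4398046511104
(4,5): OLD=30280339213633125/140737488355328 → NEW=255, ERR=-5607720316975515/140737488355328
Target (4,5): original=166, with diffused error = 30280339213633125/140737488355328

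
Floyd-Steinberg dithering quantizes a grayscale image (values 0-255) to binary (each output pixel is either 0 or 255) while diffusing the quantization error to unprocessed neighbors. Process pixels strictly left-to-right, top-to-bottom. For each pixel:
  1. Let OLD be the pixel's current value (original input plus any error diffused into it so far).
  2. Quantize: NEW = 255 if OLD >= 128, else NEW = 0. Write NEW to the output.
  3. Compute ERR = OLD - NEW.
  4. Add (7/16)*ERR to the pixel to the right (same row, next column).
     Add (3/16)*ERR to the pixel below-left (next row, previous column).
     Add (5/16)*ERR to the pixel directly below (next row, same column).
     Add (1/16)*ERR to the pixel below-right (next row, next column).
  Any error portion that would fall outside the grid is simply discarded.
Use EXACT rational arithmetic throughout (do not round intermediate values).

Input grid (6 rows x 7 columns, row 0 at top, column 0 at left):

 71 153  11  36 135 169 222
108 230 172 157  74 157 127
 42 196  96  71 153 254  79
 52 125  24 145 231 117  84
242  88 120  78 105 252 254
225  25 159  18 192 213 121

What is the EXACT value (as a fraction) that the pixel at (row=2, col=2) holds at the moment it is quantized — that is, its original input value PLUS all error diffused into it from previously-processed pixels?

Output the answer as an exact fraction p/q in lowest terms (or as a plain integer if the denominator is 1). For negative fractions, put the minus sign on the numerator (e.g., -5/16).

(0,0): OLD=71 → NEW=0, ERR=71
(0,1): OLD=2945/16 → NEW=255, ERR=-1135/16
(0,2): OLD=-5129/256 → NEW=0, ERR=-5129/256
(0,3): OLD=111553/4096 → NEW=0, ERR=111553/4096
(0,4): OLD=9628231/65536 → NEW=255, ERR=-7083449/65536
(0,5): OLD=127625201/1048576 → NEW=0, ERR=127625201/1048576
(0,6): OLD=4617918359/16777216 → NEW=255, ERR=339728279/16777216
(1,0): OLD=29923/256 → NEW=0, ERR=29923/256
(1,1): OLD=531765/2048 → NEW=255, ERR=9525/2048
(1,2): OLD=11039321/65536 → NEW=255, ERR=-5672359/65536
(1,3): OLD=27820197/262144 → NEW=0, ERR=27820197/262144
(1,4): OLD=1865236751/16777216 → NEW=0, ERR=1865236751/16777216
(1,5): OLD=32308430911/134217728 → NEW=255, ERR=-1917089729/134217728
(1,6): OLD=289235952081/2147483648 → NEW=255, ERR=-258372378159/2147483648
(2,0): OLD=2601751/32768 → NEW=0, ERR=2601751/32768
(2,1): OLD=234112621/1048576 → NEW=255, ERR=-33274259/1048576
(2,2): OLD=1262623367/16777216 → NEW=0, ERR=1262623367/16777216
Target (2,2): original=96, with diffused error = 1262623367/16777216

Answer: 1262623367/16777216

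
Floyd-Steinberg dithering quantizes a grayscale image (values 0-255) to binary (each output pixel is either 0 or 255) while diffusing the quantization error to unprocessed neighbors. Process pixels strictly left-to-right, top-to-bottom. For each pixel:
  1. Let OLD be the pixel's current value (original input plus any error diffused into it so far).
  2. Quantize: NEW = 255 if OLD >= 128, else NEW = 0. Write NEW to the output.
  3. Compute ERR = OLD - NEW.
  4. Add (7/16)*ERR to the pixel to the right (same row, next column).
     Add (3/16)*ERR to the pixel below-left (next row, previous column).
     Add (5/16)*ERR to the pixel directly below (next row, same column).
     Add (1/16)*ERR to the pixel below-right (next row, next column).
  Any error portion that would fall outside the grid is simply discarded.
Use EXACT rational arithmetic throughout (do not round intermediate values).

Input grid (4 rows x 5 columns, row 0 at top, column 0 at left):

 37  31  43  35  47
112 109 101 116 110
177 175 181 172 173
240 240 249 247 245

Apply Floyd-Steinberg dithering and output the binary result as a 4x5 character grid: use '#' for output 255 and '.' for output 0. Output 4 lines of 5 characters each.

(0,0): OLD=37 → NEW=0, ERR=37
(0,1): OLD=755/16 → NEW=0, ERR=755/16
(0,2): OLD=16293/256 → NEW=0, ERR=16293/256
(0,3): OLD=257411/4096 → NEW=0, ERR=257411/4096
(0,4): OLD=4882069/65536 → NEW=0, ERR=4882069/65536
(1,0): OLD=33897/256 → NEW=255, ERR=-31383/256
(1,1): OLD=172767/2048 → NEW=0, ERR=172767/2048
(1,2): OLD=11306827/65536 → NEW=255, ERR=-5404853/65536
(1,3): OLD=30802735/262144 → NEW=0, ERR=30802735/262144
(1,4): OLD=791108269/4194304 → NEW=255, ERR=-278439251/4194304
(2,0): OLD=5062917/32768 → NEW=255, ERR=-3292923/32768
(2,1): OLD=140793991/1048576 → NEW=255, ERR=-126592889/1048576
(2,2): OLD=2176227157/16777216 → NEW=255, ERR=-2101962923/16777216
(2,3): OLD=36589119791/268435456 → NEW=255, ERR=-31861921489/268435456
(2,4): OLD=462437332105/4294967296 → NEW=0, ERR=462437332105/4294967296
(3,0): OLD=3119885493/16777216 → NEW=255, ERR=-1158304587/16777216
(3,1): OLD=19098540433/134217728 → NEW=255, ERR=-15126980207/134217728
(3,2): OLD=561518555915/4294967296 → NEW=255, ERR=-533698104565/4294967296
(3,3): OLD=1442259973843/8589934592 → NEW=255, ERR=-748173347117/8589934592
(3,4): OLD=32040122004223/137438953472 → NEW=255, ERR=-3006811131137/137438953472
Row 0: .....
Row 1: #.#.#
Row 2: ####.
Row 3: #####

Answer: .....
#.#.#
####.
#####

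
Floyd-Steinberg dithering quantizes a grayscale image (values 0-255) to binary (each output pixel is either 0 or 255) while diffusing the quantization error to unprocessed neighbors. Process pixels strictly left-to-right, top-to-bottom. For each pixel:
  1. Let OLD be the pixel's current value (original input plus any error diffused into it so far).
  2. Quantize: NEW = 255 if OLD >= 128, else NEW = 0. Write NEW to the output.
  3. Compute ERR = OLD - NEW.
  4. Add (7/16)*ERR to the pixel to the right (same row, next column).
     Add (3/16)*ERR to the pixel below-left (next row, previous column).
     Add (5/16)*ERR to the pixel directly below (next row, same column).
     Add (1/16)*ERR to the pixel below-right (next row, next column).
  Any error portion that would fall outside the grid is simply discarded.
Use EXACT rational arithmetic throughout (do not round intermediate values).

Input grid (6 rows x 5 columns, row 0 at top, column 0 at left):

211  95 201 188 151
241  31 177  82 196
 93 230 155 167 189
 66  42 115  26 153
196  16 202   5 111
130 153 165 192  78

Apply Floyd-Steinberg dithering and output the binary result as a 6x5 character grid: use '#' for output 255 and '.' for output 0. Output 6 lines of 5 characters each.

(0,0): OLD=211 → NEW=255, ERR=-44
(0,1): OLD=303/4 → NEW=0, ERR=303/4
(0,2): OLD=14985/64 → NEW=255, ERR=-1335/64
(0,3): OLD=183167/1024 → NEW=255, ERR=-77953/1024
(0,4): OLD=1928313/16384 → NEW=0, ERR=1928313/16384
(1,0): OLD=15453/64 → NEW=255, ERR=-867/64
(1,1): OLD=21547/512 → NEW=0, ERR=21547/512
(1,2): OLD=2938535/16384 → NEW=255, ERR=-1239385/16384
(1,3): OLD=3006763/65536 → NEW=0, ERR=3006763/65536
(1,4): OLD=260145505/1048576 → NEW=255, ERR=-7241375/1048576
(2,0): OLD=791817/8192 → NEW=0, ERR=791817/8192
(2,1): OLD=70885971/262144 → NEW=255, ERR=4039251/262144
(2,2): OLD=626354297/4194304 → NEW=255, ERR=-443193223/4194304
(2,3): OLD=8662812827/67108864 → NEW=255, ERR=-8449947493/67108864
(2,4): OLD=144549257597/1073741824 → NEW=255, ERR=-129254907523/1073741824
(3,0): OLD=415632537/4194304 → NEW=0, ERR=415632537/4194304
(3,1): OLD=2563485381/33554432 → NEW=0, ERR=2563485381/33554432
(3,2): OLD=99597853031/1073741824 → NEW=0, ERR=99597853031/1073741824
(3,3): OLD=-4169552137/2147483648 → NEW=0, ERR=-4169552137/2147483648
(3,4): OLD=3664905710339/34359738368 → NEW=0, ERR=3664905710339/34359738368
(4,0): OLD=129542456375/536870912 → NEW=255, ERR=-7359626185/536870912
(4,1): OLD=987196289879/17179869184 → NEW=0, ERR=987196289879/17179869184
(4,2): OLD=71615974738105/274877906944 → NEW=255, ERR=1522108467385/274877906944
(4,3): OLD=143431265883607/4398046511104 → NEW=0, ERR=143431265883607/4398046511104
(4,4): OLD=11151949876746337/70368744177664 → NEW=255, ERR=-6792079888557983/70368744177664
(5,0): OLD=37518176582757/274877906944 → NEW=255, ERR=-32575689687963/274877906944
(5,1): OLD=262322594184463/2199023255552 → NEW=0, ERR=262322594184463/2199023255552
(5,2): OLD=16088143833147687/70368744177664 → NEW=255, ERR=-1855885932156633/70368744177664
(5,3): OLD=48667375490338137/281474976710656 → NEW=255, ERR=-23108743570879143/281474976710656
(5,4): OLD=62857569184135875/4503599627370496 → NEW=0, ERR=62857569184135875/4503599627370496
Row 0: #.##.
Row 1: #.#.#
Row 2: .####
Row 3: .....
Row 4: #.#.#
Row 5: #.##.

Answer: #.##.
#.#.#
.####
.....
#.#.#
#.##.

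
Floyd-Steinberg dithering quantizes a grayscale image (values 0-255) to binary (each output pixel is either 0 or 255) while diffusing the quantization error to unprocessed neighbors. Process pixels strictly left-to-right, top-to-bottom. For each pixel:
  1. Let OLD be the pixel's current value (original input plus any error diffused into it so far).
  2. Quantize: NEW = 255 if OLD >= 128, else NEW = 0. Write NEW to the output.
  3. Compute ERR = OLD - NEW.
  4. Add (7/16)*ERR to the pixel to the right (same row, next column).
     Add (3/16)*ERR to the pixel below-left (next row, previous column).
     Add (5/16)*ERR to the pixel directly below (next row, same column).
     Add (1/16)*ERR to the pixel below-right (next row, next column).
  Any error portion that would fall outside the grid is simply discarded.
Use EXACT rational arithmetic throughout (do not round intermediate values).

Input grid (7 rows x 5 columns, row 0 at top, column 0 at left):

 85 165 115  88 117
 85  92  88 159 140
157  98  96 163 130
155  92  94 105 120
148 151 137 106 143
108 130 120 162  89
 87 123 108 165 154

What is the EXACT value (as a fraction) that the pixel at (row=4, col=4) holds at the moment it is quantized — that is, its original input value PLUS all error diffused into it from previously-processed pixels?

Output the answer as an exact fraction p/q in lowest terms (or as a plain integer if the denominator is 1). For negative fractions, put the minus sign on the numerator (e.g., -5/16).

Answer: 36653634091115293/281474976710656

Derivation:
(0,0): OLD=85 → NEW=0, ERR=85
(0,1): OLD=3235/16 → NEW=255, ERR=-845/16
(0,2): OLD=23525/256 → NEW=0, ERR=23525/256
(0,3): OLD=525123/4096 → NEW=255, ERR=-519357/4096
(0,4): OLD=4032213/65536 → NEW=0, ERR=4032213/65536
(1,0): OLD=26025/256 → NEW=0, ERR=26025/256
(1,1): OLD=291871/2048 → NEW=255, ERR=-230369/2048
(1,2): OLD=2649611/65536 → NEW=0, ERR=2649611/65536
(1,3): OLD=40460335/262144 → NEW=255, ERR=-26386385/262144
(1,4): OLD=449903277/4194304 → NEW=0, ERR=449903277/4194304
(2,0): OLD=5494469/32768 → NEW=255, ERR=-2861371/32768
(2,1): OLD=40453447/1048576 → NEW=0, ERR=40453447/1048576
(2,2): OLD=1671170197/16777216 → NEW=0, ERR=1671170197/16777216
(2,3): OLD=53086667247/268435456 → NEW=255, ERR=-15364374033/268435456
(2,4): OLD=567744520649/4294967296 → NEW=255, ERR=-527472139831/4294967296
(3,0): OLD=2264009461/16777216 → NEW=255, ERR=-2014180619/16777216
(3,1): OLD=8690781009/134217728 → NEW=0, ERR=8690781009/134217728
(3,2): OLD=623354436043/4294967296 → NEW=255, ERR=-471862224437/4294967296
(3,3): OLD=191095339315/8589934592 → NEW=0, ERR=191095339315/8589934592
(3,4): OLD=12063960424479/137438953472 → NEW=0, ERR=12063960424479/137438953472
(4,0): OLD=263332698171/2147483648 → NEW=0, ERR=263332698171/2147483648
(4,1): OLD=13522606811195/68719476736 → NEW=255, ERR=-4000859756485/68719476736
(4,2): OLD=93914064775125/1099511627776 → NEW=0, ERR=93914064775125/1099511627776
(4,3): OLD=2813209512027195/17592186044416 → NEW=255, ERR=-1672797929298885/17592186044416
(4,4): OLD=36653634091115293/281474976710656 → NEW=255, ERR=-35122484970101987/281474976710656
Target (4,4): original=143, with diffused error = 36653634091115293/281474976710656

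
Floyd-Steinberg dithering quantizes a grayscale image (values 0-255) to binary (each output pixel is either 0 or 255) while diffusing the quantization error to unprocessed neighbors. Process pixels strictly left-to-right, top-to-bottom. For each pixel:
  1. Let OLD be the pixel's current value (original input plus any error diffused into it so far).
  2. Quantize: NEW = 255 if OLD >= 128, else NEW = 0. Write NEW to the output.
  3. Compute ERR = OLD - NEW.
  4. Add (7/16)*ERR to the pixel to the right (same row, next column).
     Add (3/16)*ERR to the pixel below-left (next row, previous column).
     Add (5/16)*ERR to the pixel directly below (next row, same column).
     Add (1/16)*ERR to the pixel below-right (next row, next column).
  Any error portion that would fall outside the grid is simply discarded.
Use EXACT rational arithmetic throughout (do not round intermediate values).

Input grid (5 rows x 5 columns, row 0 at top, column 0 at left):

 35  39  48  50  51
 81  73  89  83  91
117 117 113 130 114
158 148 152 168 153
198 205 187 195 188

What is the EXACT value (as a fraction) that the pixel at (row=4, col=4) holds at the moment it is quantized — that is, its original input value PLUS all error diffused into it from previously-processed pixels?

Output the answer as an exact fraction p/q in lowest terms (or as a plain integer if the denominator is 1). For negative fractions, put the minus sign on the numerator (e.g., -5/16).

(0,0): OLD=35 → NEW=0, ERR=35
(0,1): OLD=869/16 → NEW=0, ERR=869/16
(0,2): OLD=18371/256 → NEW=0, ERR=18371/256
(0,3): OLD=333397/4096 → NEW=0, ERR=333397/4096
(0,4): OLD=5676115/65536 → NEW=0, ERR=5676115/65536
(1,0): OLD=26143/256 → NEW=0, ERR=26143/256
(1,1): OLD=307801/2048 → NEW=255, ERR=-214439/2048
(1,2): OLD=5522893/65536 → NEW=0, ERR=5522893/65536
(1,3): OLD=43523785/262144 → NEW=255, ERR=-23322935/262144
(1,4): OLD=353280827/4194304 → NEW=0, ERR=353280827/4194304
(2,0): OLD=4236259/32768 → NEW=255, ERR=-4119581/32768
(2,1): OLD=53960305/1048576 → NEW=0, ERR=53960305/1048576
(2,2): OLD=2325710995/16777216 → NEW=255, ERR=-1952479085/16777216
(2,3): OLD=19419147017/268435456 → NEW=0, ERR=19419147017/268435456
(2,4): OLD=714727480063/4294967296 → NEW=255, ERR=-380489180417/4294967296
(3,0): OLD=2153548083/16777216 → NEW=255, ERR=-2124641997/16777216
(3,1): OLD=10603057591/134217728 → NEW=0, ERR=10603057591/134217728
(3,2): OLD=717150787597/4294967296 → NEW=255, ERR=-378065872883/4294967296
(3,3): OLD=1101330069477/8589934592 → NEW=255, ERR=-1089103251483/8589934592
(3,4): OLD=10220958021209/137438953472 → NEW=0, ERR=10220958021209/137438953472
(4,0): OLD=372025255197/2147483648 → NEW=255, ERR=-175583075043/2147483648
(4,1): OLD=11647712924957/68719476736 → NEW=255, ERR=-5875753642723/68719476736
(4,2): OLD=113523416515411/1099511627776 → NEW=0, ERR=113523416515411/1099511627776
(4,3): OLD=3676632242370845/17592186044416 → NEW=255, ERR=-809375198955235/17592186044416
(4,4): OLD=51562598903453259/281474976710656 → NEW=255, ERR=-20213520157764021/281474976710656
Target (4,4): original=188, with diffused error = 51562598903453259/281474976710656

Answer: 51562598903453259/281474976710656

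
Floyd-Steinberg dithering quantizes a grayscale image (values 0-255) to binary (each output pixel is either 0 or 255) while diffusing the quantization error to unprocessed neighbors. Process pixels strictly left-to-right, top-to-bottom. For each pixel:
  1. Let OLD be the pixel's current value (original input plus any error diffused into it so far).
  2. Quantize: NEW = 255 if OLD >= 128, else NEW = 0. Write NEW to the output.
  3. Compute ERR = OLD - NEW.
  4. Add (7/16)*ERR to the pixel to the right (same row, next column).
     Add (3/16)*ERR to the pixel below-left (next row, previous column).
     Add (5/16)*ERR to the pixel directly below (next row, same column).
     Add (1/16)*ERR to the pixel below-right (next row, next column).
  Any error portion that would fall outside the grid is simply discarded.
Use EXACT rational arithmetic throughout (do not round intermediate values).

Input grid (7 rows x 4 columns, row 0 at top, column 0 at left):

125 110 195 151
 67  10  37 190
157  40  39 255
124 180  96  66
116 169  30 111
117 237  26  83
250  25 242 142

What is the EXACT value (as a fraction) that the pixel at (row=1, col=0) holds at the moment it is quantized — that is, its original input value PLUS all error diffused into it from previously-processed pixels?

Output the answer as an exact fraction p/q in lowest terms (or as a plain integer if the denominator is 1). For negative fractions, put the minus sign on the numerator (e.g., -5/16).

(0,0): OLD=125 → NEW=0, ERR=125
(0,1): OLD=2635/16 → NEW=255, ERR=-1445/16
(0,2): OLD=39805/256 → NEW=255, ERR=-25475/256
(0,3): OLD=440171/4096 → NEW=0, ERR=440171/4096
(1,0): OLD=22817/256 → NEW=0, ERR=22817/256
Target (1,0): original=67, with diffused error = 22817/256

Answer: 22817/256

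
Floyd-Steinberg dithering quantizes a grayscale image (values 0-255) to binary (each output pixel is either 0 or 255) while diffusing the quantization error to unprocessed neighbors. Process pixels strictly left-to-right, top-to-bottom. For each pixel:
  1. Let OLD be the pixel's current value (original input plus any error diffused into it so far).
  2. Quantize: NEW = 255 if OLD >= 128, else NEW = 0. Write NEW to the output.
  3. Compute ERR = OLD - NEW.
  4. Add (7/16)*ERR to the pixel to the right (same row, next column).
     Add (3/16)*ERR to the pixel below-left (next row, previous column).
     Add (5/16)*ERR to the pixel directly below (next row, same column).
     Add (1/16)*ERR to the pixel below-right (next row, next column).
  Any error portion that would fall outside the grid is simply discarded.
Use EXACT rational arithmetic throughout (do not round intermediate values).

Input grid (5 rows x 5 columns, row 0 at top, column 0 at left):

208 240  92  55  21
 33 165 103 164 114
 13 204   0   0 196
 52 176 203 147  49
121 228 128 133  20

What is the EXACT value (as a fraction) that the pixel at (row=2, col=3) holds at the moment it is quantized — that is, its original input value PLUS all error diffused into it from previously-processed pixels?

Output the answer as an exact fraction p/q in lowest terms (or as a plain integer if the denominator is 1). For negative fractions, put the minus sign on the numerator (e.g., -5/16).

(0,0): OLD=208 → NEW=255, ERR=-47
(0,1): OLD=3511/16 → NEW=255, ERR=-569/16
(0,2): OLD=19569/256 → NEW=0, ERR=19569/256
(0,3): OLD=362263/4096 → NEW=0, ERR=362263/4096
(0,4): OLD=3912097/65536 → NEW=0, ERR=3912097/65536
(1,0): OLD=2981/256 → NEW=0, ERR=2981/256
(1,1): OLD=348931/2048 → NEW=255, ERR=-173309/2048
(1,2): OLD=6830527/65536 → NEW=0, ERR=6830527/65536
(1,3): OLD=66376787/262144 → NEW=255, ERR=-469933/262144
(1,4): OLD=576287897/4194304 → NEW=255, ERR=-493259623/4194304
(2,0): OLD=25297/32768 → NEW=0, ERR=25297/32768
(2,1): OLD=207788939/1048576 → NEW=255, ERR=-59597941/1048576
(2,2): OLD=34883169/16777216 → NEW=0, ERR=34883169/16777216
(2,3): OLD=-4076696941/268435456 → NEW=0, ERR=-4076696941/268435456
Target (2,3): original=0, with diffused error = -4076696941/268435456

Answer: -4076696941/268435456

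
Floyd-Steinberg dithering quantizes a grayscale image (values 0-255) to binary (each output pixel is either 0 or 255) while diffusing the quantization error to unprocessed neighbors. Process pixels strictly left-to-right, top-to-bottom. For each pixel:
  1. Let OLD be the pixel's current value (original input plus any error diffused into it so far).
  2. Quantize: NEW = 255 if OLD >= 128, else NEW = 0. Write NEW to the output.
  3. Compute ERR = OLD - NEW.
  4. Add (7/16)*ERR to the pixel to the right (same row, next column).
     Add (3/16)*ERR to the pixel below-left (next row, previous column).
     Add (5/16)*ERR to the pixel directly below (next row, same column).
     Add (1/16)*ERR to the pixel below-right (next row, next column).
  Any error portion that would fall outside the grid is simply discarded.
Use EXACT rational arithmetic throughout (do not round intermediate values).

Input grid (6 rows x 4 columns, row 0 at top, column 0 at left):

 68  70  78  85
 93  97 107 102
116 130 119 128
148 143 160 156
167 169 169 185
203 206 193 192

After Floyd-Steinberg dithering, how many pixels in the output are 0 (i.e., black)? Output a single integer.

Answer: 11

Derivation:
(0,0): OLD=68 → NEW=0, ERR=68
(0,1): OLD=399/4 → NEW=0, ERR=399/4
(0,2): OLD=7785/64 → NEW=0, ERR=7785/64
(0,3): OLD=141535/1024 → NEW=255, ERR=-119585/1024
(1,0): OLD=8509/64 → NEW=255, ERR=-7811/64
(1,1): OLD=52139/512 → NEW=0, ERR=52139/512
(1,2): OLD=2849223/16384 → NEW=255, ERR=-1328697/16384
(1,3): OLD=9863969/262144 → NEW=0, ERR=9863969/262144
(2,0): OLD=794249/8192 → NEW=0, ERR=794249/8192
(2,1): OLD=47554739/262144 → NEW=255, ERR=-19291981/262144
(2,2): OLD=39258703/524288 → NEW=0, ERR=39258703/524288
(2,3): OLD=1404674131/8388608 → NEW=255, ERR=-734420909/8388608
(3,0): OLD=689960889/4194304 → NEW=255, ERR=-379586631/4194304
(3,1): OLD=6744967015/67108864 → NEW=0, ERR=6744967015/67108864
(3,2): OLD=221574181913/1073741824 → NEW=255, ERR=-52229983207/1073741824
(3,3): OLD=1924822152239/17179869184 → NEW=0, ERR=1924822152239/17179869184
(4,0): OLD=169182855173/1073741824 → NEW=255, ERR=-104621309947/1073741824
(4,1): OLD=1228390978255/8589934592 → NEW=255, ERR=-962042342705/8589934592
(4,2): OLD=36308552831663/274877906944 → NEW=255, ERR=-33785313439057/274877906944
(4,3): OLD=717756306958969/4398046511104 → NEW=255, ERR=-403745553372551/4398046511104
(5,0): OLD=20829128128821/137438953472 → NEW=255, ERR=-14217805006539/137438953472
(5,1): OLD=424882540699475/4398046511104 → NEW=0, ERR=424882540699475/4398046511104
(5,2): OLD=379647437389947/2199023255552 → NEW=255, ERR=-181103492775813/2199023255552
(5,3): OLD=8416057201362439/70368744177664 → NEW=0, ERR=8416057201362439/70368744177664
Output grid:
  Row 0: ...#  (3 black, running=3)
  Row 1: #.#.  (2 black, running=5)
  Row 2: .#.#  (2 black, running=7)
  Row 3: #.#.  (2 black, running=9)
  Row 4: ####  (0 black, running=9)
  Row 5: #.#.  (2 black, running=11)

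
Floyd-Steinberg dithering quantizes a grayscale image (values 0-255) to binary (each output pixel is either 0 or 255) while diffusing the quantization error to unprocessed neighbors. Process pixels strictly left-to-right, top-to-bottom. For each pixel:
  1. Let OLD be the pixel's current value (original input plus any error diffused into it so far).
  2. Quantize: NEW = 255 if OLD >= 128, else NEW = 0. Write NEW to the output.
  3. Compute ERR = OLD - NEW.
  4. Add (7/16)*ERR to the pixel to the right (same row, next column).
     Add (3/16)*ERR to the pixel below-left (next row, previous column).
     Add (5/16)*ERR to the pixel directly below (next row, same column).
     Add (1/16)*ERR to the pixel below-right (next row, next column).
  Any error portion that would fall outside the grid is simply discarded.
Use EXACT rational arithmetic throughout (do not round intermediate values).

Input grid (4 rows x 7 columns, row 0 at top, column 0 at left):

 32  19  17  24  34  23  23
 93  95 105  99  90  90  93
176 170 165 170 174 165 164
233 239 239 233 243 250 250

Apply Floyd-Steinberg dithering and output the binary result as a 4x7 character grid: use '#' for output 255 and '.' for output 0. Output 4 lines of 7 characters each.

(0,0): OLD=32 → NEW=0, ERR=32
(0,1): OLD=33 → NEW=0, ERR=33
(0,2): OLD=503/16 → NEW=0, ERR=503/16
(0,3): OLD=9665/256 → NEW=0, ERR=9665/256
(0,4): OLD=206919/4096 → NEW=0, ERR=206919/4096
(0,5): OLD=2955761/65536 → NEW=0, ERR=2955761/65536
(0,6): OLD=44807575/1048576 → NEW=0, ERR=44807575/1048576
(1,0): OLD=1747/16 → NEW=0, ERR=1747/16
(1,1): OLD=20605/128 → NEW=255, ERR=-12035/128
(1,2): OLD=339273/4096 → NEW=0, ERR=339273/4096
(1,3): OLD=2596425/16384 → NEW=255, ERR=-1581495/16384
(1,4): OLD=77985023/1048576 → NEW=0, ERR=77985023/1048576
(1,5): OLD=1239849735/8388608 → NEW=255, ERR=-899245305/8388608
(1,6): OLD=8358171977/134217728 → NEW=0, ERR=8358171977/134217728
(2,0): OLD=394223/2048 → NEW=255, ERR=-128017/2048
(2,1): OLD=8888333/65536 → NEW=255, ERR=-7823347/65536
(2,2): OLD=120253591/1048576 → NEW=0, ERR=120253591/1048576
(2,3): OLD=1754316207/8388608 → NEW=255, ERR=-384778833/8388608
(2,4): OLD=10136186203/67108864 → NEW=255, ERR=-6976574117/67108864
(2,5): OLD=219779738757/2147483648 → NEW=0, ERR=219779738757/2147483648
(2,6): OLD=7611902223731/34359738368 → NEW=255, ERR=-1149831060109/34359738368
(3,0): OLD=200365447/1048576 → NEW=255, ERR=-67021433/1048576
(3,1): OLD=1604976451/8388608 → NEW=255, ERR=-534118589/8388608
(3,2): OLD=15496812797/67108864 → NEW=255, ERR=-1615947523/67108864
(3,3): OLD=52561391621/268435456 → NEW=255, ERR=-15889649659/268435456
(3,4): OLD=6904180018823/34359738368 → NEW=255, ERR=-1857553265017/34359738368
(3,5): OLD=67498480294605/274877906944 → NEW=255, ERR=-2595385976115/274877906944
(3,6): OLD=1063482490099731/4398046511104 → NEW=255, ERR=-58019370231789/4398046511104
Row 0: .......
Row 1: .#.#.#.
Row 2: ##.##.#
Row 3: #######

Answer: .......
.#.#.#.
##.##.#
#######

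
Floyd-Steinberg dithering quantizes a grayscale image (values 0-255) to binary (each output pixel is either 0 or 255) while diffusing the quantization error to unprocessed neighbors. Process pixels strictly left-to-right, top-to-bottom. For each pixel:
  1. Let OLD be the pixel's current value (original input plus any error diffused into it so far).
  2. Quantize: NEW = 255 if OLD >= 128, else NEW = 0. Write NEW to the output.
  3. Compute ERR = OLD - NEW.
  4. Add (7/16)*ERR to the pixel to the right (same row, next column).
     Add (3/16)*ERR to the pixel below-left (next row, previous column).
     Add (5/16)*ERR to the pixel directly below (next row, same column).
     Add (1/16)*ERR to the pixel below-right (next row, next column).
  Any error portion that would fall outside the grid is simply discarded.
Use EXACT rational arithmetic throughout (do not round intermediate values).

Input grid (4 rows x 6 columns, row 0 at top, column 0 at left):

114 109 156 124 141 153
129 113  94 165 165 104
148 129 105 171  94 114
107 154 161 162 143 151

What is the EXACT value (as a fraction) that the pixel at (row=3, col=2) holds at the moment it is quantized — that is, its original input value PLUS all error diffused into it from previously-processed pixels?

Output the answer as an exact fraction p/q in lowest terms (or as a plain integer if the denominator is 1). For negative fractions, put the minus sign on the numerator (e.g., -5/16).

(0,0): OLD=114 → NEW=0, ERR=114
(0,1): OLD=1271/8 → NEW=255, ERR=-769/8
(0,2): OLD=14585/128 → NEW=0, ERR=14585/128
(0,3): OLD=356047/2048 → NEW=255, ERR=-166193/2048
(0,4): OLD=3456937/32768 → NEW=0, ERR=3456937/32768
(0,5): OLD=104414623/524288 → NEW=255, ERR=-29278817/524288
(1,0): OLD=18765/128 → NEW=255, ERR=-13875/128
(1,1): OLD=65563/1024 → NEW=0, ERR=65563/1024
(1,2): OLD=4469431/32768 → NEW=255, ERR=-3886409/32768
(1,3): OLD=15027947/131072 → NEW=0, ERR=15027947/131072
(1,4): OLD=1951075937/8388608 → NEW=255, ERR=-188019103/8388608
(1,5): OLD=11185180503/134217728 → NEW=0, ERR=11185180503/134217728
(2,0): OLD=2066521/16384 → NEW=0, ERR=2066521/16384
(2,1): OLD=91843299/524288 → NEW=255, ERR=-41850141/524288
(2,2): OLD=490843753/8388608 → NEW=0, ERR=490843753/8388608
(2,3): OLD=14818551393/67108864 → NEW=255, ERR=-2294208927/67108864
(2,4): OLD=203647168931/2147483648 → NEW=0, ERR=203647168931/2147483648
(2,5): OLD=6189221906341/34359738368 → NEW=255, ERR=-2572511377499/34359738368
(3,0): OLD=1102673993/8388608 → NEW=255, ERR=-1036421047/8388608
(3,1): OLD=6298580757/67108864 → NEW=0, ERR=6298580757/67108864
(3,2): OLD=112178402127/536870912 → NEW=255, ERR=-24723680433/536870912
Target (3,2): original=161, with diffused error = 112178402127/536870912

Answer: 112178402127/536870912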